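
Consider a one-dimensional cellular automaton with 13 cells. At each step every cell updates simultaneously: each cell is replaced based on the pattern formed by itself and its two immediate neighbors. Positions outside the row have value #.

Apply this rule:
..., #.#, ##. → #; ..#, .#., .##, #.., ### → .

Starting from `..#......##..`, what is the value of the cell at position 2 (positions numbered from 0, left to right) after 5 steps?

....####..#..
.##....#.....
#.#.##...###.
##.#.#.#...##
.##.#.#..#...
position 2 holds #

#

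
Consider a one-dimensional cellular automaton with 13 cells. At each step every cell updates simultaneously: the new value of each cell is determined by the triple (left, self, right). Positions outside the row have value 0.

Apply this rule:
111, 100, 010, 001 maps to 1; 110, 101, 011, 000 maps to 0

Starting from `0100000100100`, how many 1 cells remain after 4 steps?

7

step 1: 1110001111110
step 2: 0101010111101
step 3: 1101010011001
step 4: 0001011100111
count of 1: 7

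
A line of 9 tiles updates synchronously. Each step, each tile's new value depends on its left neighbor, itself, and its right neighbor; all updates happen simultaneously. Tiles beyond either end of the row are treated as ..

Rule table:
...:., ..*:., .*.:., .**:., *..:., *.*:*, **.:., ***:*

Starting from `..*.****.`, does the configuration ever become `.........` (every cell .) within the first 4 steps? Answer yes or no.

...*.**..
....*....
.........
all cells are . at step 3

yes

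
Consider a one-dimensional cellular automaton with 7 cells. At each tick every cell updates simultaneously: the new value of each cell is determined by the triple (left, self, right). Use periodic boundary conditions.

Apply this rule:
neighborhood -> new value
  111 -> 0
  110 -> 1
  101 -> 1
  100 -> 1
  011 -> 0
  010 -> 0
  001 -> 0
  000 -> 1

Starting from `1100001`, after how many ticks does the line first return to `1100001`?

tick 1: 0111100
tick 2: 0000111
tick 3: 1110001
tick 4: 0011100
tick 5: 1000111
tick 6: 1110000
tick 7: 0011110
tick 8: 1000011
tick 9: 1111000
tick 10: 0001110
tick 11: 1100011
tick 12: 0111000
tick 13: 0001111
tick 14: 1100001

14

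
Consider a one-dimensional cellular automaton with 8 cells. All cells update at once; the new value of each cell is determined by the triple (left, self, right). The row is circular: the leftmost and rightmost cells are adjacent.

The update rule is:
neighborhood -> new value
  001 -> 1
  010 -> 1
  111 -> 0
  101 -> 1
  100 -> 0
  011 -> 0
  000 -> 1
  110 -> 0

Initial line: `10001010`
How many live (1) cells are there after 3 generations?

7

10111111
01000000
11011111
count of 1: 7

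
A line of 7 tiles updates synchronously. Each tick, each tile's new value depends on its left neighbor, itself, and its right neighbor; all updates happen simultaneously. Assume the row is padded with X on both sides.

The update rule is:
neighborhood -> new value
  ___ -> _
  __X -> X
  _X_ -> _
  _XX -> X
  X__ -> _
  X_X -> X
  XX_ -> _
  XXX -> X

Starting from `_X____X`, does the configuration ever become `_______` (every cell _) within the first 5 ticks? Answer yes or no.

no

X____XX
____XXX
___XXXX
__XXXXX
_XXXXXX
tick 5 is _XXXXXX, still not uniform _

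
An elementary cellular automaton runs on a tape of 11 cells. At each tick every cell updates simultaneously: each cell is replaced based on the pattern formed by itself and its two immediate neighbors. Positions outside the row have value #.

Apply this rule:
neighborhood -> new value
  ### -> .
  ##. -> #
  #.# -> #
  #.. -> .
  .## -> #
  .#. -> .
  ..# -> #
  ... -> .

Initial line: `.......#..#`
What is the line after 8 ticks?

......#..##
.....#..##.
....#..####
...#..##...
..#..###..#
.#..##.#.##
#..####.##.
#.##..#####

#.##..#####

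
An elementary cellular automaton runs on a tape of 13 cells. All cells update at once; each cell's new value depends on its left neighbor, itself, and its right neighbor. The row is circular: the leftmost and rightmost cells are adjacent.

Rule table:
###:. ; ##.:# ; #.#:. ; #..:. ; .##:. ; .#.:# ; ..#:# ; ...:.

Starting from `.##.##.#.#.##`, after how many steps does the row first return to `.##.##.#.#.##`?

2

step 1: ..#..#.#.#..#
step 2: .##.##.#.#.##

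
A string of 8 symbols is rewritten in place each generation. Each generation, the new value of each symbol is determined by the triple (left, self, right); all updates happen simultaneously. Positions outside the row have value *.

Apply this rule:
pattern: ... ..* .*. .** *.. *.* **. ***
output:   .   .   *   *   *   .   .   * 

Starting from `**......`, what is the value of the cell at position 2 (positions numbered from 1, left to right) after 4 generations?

*.*.....
..**....
*.*.*...
..*.**..
position 2 holds .

.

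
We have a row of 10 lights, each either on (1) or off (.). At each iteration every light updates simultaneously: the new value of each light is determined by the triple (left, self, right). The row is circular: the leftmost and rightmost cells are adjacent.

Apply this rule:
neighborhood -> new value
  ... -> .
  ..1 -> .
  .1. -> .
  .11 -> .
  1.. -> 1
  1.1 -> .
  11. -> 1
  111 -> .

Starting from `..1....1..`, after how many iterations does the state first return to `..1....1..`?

...1....1.
....1....1
1....1....
.1....1...
..1....1..

5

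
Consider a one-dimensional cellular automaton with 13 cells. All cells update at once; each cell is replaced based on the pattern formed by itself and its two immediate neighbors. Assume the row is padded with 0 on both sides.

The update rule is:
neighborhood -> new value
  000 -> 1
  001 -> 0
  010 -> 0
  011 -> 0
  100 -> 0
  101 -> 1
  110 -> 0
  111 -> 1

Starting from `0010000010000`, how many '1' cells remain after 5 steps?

step 1: 1000111000111
step 2: 0010010010010
step 3: 1000000000000
step 4: 0011111111111
step 5: 1001111111110
count of 1: 10

10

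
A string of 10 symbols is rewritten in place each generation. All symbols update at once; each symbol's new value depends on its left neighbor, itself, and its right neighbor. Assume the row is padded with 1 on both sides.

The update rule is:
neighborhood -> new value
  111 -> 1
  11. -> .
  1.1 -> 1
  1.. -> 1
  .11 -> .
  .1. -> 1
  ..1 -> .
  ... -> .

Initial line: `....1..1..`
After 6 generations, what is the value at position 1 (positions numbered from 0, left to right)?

1

generation 1: 1...11.11.
generation 2: .1....1..1
generation 3: 111...11..
generation 4: 11.1....1.
generation 5: 1.111...11
generation 6: .1.1.1...1
position 1 holds 1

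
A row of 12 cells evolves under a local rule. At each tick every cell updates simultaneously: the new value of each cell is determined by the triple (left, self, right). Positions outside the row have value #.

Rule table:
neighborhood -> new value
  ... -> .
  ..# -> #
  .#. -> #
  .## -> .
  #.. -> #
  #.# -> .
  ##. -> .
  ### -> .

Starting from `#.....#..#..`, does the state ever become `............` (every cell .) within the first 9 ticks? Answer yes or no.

tick 1: .#...#######
tick 2: .##.#.......
tick 3: ....##.....#
tick 4: #..#..#...#.
tick 5: .#######.##.
tick 6: ............
all cells are . at tick 6

yes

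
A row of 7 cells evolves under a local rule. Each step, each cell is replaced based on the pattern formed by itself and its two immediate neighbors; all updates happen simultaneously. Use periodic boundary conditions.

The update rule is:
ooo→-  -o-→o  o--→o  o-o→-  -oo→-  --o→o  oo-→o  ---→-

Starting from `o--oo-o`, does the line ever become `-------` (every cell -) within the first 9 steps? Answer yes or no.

ooo-o--
--o-ooo
ooo---o
--oo-o-
-o-o-oo
-o-o--o
-o-oooo
-o----o
-oo--oo
step 9 is -oo--oo, still not uniform -

no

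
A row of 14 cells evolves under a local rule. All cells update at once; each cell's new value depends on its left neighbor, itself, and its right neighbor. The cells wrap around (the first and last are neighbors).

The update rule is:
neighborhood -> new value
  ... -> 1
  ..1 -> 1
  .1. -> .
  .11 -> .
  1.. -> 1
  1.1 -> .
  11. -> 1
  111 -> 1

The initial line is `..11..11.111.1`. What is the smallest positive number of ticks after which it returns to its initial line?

7

11.111.1..11..
.1..11..11.111
..11.111.1..11
11.1..11..11.1
11..11.111.1..
.111.1..11..11
..11..11.111.1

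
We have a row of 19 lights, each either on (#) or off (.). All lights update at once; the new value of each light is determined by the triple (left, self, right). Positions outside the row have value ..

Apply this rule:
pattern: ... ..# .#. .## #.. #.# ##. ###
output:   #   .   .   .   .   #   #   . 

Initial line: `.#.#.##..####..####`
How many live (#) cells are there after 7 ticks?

..#.#.#.....#.....#
#..#.#..###...###..
....#.....#.#...#.#
###...###..#..#..#.
..#.#...#..........
#..#..#...#########
........#.........#
count of #: 2

2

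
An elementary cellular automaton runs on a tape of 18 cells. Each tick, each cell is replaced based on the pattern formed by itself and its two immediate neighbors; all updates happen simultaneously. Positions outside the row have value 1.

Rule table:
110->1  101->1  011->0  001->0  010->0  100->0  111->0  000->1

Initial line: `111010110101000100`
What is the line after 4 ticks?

100001101010010000

001101011010010000
000110101100000110
010011010101110011
100001101010010000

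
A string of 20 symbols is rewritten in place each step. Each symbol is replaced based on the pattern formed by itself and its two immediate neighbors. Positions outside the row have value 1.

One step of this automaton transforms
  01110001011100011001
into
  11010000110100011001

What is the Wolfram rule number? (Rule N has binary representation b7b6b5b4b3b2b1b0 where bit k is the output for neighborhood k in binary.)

104

position 2: 111 → 0  (bit 7 = 0)
position 3: 110 → 1  (bit 6 = 1)
position 0: 101 → 1  (bit 5 = 1)
position 4: 100 → 0  (bit 4 = 0)
position 1: 011 → 1  (bit 3 = 1)
position 7: 010 → 0  (bit 2 = 0)
position 6: 001 → 0  (bit 1 = 0)
position 5: 000 → 0  (bit 0 = 0)
bits b7..b0 = 01101000 = 104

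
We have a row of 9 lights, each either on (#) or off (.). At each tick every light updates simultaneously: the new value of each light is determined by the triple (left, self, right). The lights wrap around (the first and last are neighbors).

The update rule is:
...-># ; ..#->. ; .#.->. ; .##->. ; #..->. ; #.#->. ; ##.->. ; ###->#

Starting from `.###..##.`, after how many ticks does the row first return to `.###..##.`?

..#......
#...#####
..#..####
......##.
#####....
.###..##.

6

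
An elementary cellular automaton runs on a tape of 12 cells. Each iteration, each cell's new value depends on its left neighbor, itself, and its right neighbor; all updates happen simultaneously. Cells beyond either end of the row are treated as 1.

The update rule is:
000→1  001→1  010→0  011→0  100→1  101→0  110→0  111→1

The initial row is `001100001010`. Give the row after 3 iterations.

000000000111

110011110000
101101101111
000000000111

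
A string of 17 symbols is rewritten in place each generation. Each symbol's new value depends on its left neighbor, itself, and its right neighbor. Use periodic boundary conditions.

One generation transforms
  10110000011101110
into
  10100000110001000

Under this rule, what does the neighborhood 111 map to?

0

At position 10 the neighborhood is 111; the next row has 0 there.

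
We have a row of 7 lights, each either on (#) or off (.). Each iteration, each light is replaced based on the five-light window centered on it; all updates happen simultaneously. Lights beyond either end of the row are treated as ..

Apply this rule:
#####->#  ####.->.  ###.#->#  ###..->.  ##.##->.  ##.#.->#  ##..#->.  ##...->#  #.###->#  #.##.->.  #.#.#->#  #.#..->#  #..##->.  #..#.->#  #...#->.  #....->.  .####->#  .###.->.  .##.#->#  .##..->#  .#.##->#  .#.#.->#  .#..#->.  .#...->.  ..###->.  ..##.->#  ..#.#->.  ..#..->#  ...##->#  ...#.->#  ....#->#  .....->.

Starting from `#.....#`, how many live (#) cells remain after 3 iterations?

3

#...###
#..#...
#.##...
count of #: 3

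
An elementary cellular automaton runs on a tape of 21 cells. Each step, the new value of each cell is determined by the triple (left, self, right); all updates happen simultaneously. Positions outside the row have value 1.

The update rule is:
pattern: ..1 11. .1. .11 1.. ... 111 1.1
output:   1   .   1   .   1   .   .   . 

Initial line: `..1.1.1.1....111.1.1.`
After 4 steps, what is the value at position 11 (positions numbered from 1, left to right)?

111.1.1.11..1....1.1.
....1.1...1111..11.1.
1..11.11.1....11...1.
.11......11..1..1.11.
position 11 holds 1

1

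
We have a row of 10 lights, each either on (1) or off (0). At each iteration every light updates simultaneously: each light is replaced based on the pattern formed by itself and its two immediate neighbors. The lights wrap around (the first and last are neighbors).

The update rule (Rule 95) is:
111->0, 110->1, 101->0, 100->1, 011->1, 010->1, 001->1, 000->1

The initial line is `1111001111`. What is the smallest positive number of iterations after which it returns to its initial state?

2

iteration 1: 0001111000
iteration 2: 1111001111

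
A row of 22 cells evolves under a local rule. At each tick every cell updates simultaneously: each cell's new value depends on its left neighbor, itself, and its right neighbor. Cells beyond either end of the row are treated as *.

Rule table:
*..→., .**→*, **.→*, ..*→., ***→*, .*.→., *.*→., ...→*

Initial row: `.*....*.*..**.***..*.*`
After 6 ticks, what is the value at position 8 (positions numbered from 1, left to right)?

*

...**......**.***....*
.*.**.****.**.***.**.*
...**.****.**.***.**.*
.*.**.****.**.***.**.*  (repeats tick 2; period 2)
tick 6: .*.**.****.**.***.**.*
position 8 holds *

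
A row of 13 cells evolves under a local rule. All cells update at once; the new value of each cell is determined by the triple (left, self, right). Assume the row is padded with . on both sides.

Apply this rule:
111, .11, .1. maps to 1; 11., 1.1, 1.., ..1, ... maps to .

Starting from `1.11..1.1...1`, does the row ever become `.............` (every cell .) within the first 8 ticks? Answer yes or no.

no

1.1...1.1...1
1.1...1.1...1  (fixed point — unchanged through tick 8)
tick 8 is 1.1...1.1...1, still not uniform .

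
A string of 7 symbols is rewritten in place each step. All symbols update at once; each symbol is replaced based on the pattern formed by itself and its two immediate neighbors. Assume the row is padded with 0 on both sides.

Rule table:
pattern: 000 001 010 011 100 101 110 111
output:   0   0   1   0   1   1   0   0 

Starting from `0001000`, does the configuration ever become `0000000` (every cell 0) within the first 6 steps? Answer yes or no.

0001100
0000010
0000011
0000000
all cells are 0 at step 4

yes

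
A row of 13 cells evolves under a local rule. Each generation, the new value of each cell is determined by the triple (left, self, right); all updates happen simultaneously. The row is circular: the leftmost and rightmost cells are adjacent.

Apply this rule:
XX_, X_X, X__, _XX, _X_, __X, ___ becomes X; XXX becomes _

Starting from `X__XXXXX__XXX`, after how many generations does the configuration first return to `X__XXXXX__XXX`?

generation 1: XXXX___XXXX__
generation 2: X__XXXXX__XXX

2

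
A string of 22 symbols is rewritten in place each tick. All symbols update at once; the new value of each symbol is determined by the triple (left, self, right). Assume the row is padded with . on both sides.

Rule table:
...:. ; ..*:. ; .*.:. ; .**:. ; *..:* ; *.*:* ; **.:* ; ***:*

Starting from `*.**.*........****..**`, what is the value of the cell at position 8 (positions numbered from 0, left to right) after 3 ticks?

*

.*.**.*........****..*
..*.**.*........****..
...*.**.*........****.
position 8 holds *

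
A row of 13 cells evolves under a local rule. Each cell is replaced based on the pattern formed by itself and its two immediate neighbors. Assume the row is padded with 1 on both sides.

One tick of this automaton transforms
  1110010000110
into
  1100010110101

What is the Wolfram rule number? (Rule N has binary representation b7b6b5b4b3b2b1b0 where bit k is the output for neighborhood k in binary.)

173

position 0: 111 → 1  (bit 7 = 1)
position 2: 110 → 0  (bit 6 = 0)
position 12: 101 → 1  (bit 5 = 1)
position 3: 100 → 0  (bit 4 = 0)
position 10: 011 → 1  (bit 3 = 1)
position 5: 010 → 1  (bit 2 = 1)
position 4: 001 → 0  (bit 1 = 0)
position 7: 000 → 1  (bit 0 = 1)
bits b7..b0 = 10101101 = 173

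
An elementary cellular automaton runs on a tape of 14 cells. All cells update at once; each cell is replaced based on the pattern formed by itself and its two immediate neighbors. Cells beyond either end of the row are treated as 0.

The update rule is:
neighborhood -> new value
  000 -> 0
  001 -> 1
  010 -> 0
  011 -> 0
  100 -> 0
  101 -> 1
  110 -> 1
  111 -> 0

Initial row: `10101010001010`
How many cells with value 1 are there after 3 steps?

4

step 1: 01010100010100
step 2: 10101000101000
step 3: 01010001010000
count of 1: 4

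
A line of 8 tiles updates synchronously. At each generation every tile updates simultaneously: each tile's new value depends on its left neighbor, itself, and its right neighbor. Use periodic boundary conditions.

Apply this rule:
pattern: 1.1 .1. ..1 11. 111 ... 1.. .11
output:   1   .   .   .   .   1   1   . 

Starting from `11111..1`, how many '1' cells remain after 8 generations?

6

.....1..
1111..11
....1...
111..111
...1....
11..1111
..1.....
1..11111
count of 1: 6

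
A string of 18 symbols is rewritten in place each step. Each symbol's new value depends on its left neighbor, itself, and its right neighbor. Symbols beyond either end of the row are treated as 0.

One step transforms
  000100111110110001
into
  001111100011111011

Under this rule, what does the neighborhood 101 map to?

At position 11 the neighborhood is 101; the next row has 1 there.

1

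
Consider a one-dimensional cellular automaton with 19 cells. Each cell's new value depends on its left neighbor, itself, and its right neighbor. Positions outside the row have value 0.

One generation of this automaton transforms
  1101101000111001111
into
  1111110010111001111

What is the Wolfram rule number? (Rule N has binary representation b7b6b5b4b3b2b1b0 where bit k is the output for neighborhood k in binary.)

position 11: 111 → 1  (bit 7 = 1)
position 1: 110 → 1  (bit 6 = 1)
position 2: 101 → 1  (bit 5 = 1)
position 7: 100 → 0  (bit 4 = 0)
position 0: 011 → 1  (bit 3 = 1)
position 6: 010 → 0  (bit 2 = 0)
position 9: 001 → 0  (bit 1 = 0)
position 8: 000 → 1  (bit 0 = 1)
bits b7..b0 = 11101001 = 233

233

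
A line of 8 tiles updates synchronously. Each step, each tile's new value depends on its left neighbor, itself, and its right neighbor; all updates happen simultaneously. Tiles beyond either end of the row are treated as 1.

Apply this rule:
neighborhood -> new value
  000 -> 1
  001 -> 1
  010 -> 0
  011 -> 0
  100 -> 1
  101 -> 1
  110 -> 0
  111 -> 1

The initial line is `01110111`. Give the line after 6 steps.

01010101

step 1: 10101011
step 2: 01010101
step 3: 10101010
step 4: 01010101  (repeats step 2; period 2)
step 6: 01010101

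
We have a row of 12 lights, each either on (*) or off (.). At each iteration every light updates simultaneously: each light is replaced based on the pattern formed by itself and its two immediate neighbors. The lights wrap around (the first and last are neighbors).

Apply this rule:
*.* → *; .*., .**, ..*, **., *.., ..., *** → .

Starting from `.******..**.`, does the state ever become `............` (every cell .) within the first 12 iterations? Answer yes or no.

............
all cells are . at iteration 1

yes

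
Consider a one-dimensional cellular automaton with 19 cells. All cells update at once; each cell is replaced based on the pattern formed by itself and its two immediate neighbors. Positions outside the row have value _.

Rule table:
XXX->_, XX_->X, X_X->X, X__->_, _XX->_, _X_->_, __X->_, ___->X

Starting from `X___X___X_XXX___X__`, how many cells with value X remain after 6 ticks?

__X___X__X__X_X___X
X___X________X__X__
__X___XXXXXX______X
X___X______X_XXXX__
__X___XXXX__X___X_X
X___X____X____X__X_
count of X: 5

5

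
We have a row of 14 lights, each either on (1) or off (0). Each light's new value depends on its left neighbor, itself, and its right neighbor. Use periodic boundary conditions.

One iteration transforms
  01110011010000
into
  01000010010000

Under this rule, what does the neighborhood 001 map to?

At position 0 the neighborhood is 001; the next row has 0 there.

0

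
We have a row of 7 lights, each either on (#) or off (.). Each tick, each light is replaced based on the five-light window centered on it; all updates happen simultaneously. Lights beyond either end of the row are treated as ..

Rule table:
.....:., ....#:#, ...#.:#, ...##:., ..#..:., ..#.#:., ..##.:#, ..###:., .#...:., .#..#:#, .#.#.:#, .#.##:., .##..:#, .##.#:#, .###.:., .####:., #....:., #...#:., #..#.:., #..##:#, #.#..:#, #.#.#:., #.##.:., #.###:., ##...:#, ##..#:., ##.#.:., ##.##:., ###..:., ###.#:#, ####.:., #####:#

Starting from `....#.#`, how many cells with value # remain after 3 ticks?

1

..##.##
#.##..#
...#...
count of #: 1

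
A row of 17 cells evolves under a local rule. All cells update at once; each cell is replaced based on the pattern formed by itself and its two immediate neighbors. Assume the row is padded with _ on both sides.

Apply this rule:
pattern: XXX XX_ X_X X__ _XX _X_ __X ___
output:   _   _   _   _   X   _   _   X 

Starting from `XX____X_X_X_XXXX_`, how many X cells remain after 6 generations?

X__XX_______X____
___X__XXXXX___XXX
XX____X_____X_X__
X__XX___XXX_____X
___X__X_X___XXX__
XX________X_X___X
count of X: 5

5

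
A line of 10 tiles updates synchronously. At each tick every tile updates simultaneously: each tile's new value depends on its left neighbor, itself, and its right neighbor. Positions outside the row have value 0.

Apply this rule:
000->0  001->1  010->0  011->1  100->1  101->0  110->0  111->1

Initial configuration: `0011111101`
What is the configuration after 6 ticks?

0111111000
1111110100
1111100010
1111010101
1110000000
1101000000

1101000000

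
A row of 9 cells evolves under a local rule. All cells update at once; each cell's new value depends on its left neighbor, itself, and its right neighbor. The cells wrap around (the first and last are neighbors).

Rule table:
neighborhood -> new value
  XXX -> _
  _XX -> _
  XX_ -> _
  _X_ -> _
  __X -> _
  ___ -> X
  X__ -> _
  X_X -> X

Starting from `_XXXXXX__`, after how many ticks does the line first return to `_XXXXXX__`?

________X
_XXXXXX__

2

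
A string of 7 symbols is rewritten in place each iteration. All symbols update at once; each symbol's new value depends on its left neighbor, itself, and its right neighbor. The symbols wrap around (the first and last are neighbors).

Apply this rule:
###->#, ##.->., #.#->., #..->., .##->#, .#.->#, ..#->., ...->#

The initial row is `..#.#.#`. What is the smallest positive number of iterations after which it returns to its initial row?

1

..#.#.#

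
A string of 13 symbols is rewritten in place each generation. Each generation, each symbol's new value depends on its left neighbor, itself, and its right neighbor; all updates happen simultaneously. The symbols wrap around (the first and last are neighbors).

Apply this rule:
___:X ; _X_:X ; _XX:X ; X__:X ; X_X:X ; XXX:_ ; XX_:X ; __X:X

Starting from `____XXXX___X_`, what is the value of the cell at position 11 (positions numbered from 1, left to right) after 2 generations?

_

XXXXX__XXXXXX
____XXXX_____
position 11 holds _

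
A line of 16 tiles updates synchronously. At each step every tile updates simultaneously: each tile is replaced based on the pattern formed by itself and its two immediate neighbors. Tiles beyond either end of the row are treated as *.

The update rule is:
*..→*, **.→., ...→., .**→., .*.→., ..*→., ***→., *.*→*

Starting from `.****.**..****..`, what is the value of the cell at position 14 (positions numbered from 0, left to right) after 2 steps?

*....*..*.....*.
.*....*..*.....*
position 14 holds .

.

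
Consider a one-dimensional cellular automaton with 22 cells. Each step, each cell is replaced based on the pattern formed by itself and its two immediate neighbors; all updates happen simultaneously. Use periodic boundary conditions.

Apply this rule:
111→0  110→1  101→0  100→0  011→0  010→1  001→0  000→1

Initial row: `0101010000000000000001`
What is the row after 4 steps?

step 1: 0101010111111111111101
step 2: 0101010000000000000101
step 3: 0101010111111111110101
step 4: 0101010000000000010101

0101010000000000010101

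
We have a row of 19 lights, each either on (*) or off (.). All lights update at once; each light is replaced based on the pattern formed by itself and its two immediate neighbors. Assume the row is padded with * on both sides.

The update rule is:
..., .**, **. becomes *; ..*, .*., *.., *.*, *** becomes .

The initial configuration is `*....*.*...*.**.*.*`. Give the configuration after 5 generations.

*.**.....*...**...*
*.**.***...*.**.*.*
*.**.*.*.*...**...*
*.**.......*.**.*.*
*.**.*****...**...*

*.**.*****...**...*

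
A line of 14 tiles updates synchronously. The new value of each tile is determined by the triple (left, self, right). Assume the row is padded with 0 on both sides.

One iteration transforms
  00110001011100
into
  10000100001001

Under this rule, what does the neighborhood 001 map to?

At position 1 the neighborhood is 001; the next row has 0 there.

0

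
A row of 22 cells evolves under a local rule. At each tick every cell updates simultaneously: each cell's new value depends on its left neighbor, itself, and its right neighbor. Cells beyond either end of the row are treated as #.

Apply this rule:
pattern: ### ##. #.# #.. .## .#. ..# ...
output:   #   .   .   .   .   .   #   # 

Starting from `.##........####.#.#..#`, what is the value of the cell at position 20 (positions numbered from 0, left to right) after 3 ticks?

.

tick 1: ....#######.##......#.
tick 2: .###.#####.....#####..
tick 3: ..#...###..####.###..#
position 20 holds .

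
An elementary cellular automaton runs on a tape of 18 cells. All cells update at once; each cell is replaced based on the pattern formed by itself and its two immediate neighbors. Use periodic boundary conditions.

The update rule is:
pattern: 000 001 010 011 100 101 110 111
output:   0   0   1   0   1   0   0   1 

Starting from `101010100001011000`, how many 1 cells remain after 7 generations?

101010110001000100
101010001001100110
101011001100010000
101000100010011000
101100110011000100
100010001000100110
110011001100110000
count of 1: 8

8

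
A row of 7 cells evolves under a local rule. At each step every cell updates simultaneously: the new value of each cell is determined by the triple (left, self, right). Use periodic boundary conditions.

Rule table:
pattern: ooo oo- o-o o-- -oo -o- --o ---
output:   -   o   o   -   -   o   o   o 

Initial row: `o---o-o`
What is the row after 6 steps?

oo---o-

step 1: o-oooo-
step 2: oo---oo
step 3: -o-oo--
step 4: ooo-o-o
step 5: --oooo-
step 6: oo---o-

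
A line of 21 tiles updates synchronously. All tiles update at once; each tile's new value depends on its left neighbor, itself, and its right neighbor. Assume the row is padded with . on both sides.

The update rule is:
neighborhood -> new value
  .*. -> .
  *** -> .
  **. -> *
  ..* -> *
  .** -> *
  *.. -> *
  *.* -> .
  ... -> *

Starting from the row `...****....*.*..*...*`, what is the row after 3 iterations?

****..*****...**.***.
*..****...******.*.**
.***..*****....*...**

.***..*****....*...**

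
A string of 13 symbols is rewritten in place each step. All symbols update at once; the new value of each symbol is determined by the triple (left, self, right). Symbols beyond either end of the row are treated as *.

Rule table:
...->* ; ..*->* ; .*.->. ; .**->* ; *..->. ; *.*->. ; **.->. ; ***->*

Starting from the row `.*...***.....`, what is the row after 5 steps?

.**..********

step 1: ...****..****
step 2: .*****..*****
step 3: .****..******
step 4: .***..*******
step 5: .**..********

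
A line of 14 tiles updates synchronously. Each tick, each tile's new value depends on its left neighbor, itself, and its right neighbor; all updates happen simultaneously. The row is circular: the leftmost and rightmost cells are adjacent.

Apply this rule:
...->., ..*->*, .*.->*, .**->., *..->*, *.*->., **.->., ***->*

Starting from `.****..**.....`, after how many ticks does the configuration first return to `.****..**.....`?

tick 1: *.**.**..*....
tick 2: *......****..*
tick 3: .*....*.**.**.
tick 4: ***..**......*
tick 5: **.**..*....*.
tick 6: .....****..**.
tick 7: ....*.**.**..*
tick 8: *..**......***
tick 9: .**..*....*.**
tick 10: ...****..**...
tick 11: ..*.**.**..*..
tick 12: .**......****.
tick 13: *..*....*.**.*
tick 14: .****..**.....

14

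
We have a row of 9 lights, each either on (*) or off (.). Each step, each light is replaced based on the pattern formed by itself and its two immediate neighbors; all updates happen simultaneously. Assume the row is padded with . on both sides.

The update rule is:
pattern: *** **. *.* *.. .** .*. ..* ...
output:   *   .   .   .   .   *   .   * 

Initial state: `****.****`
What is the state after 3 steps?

step 1: .**...**.
step 2: ....*....
step 3: ***.*.***

***.*.***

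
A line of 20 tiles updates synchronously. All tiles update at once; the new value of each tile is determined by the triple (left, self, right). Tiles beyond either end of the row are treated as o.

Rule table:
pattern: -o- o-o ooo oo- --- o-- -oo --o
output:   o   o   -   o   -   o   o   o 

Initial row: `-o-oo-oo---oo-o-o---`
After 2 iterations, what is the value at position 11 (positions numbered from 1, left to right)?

o

iteration 1: ooooooooo-oooooooo-o
iteration 2: --------ooo------ooo
position 11 holds o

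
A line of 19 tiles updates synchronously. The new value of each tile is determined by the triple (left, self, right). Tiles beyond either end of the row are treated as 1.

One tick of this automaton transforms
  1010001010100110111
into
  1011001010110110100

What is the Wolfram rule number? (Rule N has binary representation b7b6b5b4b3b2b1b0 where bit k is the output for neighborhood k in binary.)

92

position 17: 111 → 0  (bit 7 = 0)
position 0: 110 → 1  (bit 6 = 1)
position 1: 101 → 0  (bit 5 = 0)
position 3: 100 → 1  (bit 4 = 1)
position 13: 011 → 1  (bit 3 = 1)
position 2: 010 → 1  (bit 2 = 1)
position 5: 001 → 0  (bit 1 = 0)
position 4: 000 → 0  (bit 0 = 0)
bits b7..b0 = 01011100 = 92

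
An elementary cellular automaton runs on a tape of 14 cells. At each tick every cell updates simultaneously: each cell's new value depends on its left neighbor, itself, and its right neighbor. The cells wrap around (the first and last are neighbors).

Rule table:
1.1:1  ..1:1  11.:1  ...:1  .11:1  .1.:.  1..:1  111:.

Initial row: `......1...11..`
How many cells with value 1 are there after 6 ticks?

111111.1111111
.....111......
111111.1111111  (repeats tick 1; period 2)
tick 6: .....111......
count of 1: 3

3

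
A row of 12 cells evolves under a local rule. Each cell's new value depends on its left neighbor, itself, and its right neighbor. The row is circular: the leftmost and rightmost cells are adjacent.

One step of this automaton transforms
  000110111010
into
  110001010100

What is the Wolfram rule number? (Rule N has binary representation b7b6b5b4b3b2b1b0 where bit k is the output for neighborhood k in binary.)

161

position 7: 111 → 1  (bit 7 = 1)
position 4: 110 → 0  (bit 6 = 0)
position 5: 101 → 1  (bit 5 = 1)
position 11: 100 → 0  (bit 4 = 0)
position 3: 011 → 0  (bit 3 = 0)
position 10: 010 → 0  (bit 2 = 0)
position 2: 001 → 0  (bit 1 = 0)
position 0: 000 → 1  (bit 0 = 1)
bits b7..b0 = 10100001 = 161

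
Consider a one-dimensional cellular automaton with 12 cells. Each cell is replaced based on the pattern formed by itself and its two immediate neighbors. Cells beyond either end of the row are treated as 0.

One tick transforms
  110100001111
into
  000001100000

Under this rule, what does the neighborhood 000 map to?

At position 5 the neighborhood is 000; the next row has 1 there.

1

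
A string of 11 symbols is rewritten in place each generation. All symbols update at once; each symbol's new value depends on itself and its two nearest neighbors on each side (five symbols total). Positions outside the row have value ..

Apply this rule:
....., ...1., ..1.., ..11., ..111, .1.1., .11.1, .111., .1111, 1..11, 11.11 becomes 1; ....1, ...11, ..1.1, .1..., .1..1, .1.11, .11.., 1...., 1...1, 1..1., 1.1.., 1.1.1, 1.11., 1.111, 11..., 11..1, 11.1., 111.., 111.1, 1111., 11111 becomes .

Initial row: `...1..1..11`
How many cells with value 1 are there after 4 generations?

1.11..1.11.
...........
11111111111
11.........
count of 1: 2

2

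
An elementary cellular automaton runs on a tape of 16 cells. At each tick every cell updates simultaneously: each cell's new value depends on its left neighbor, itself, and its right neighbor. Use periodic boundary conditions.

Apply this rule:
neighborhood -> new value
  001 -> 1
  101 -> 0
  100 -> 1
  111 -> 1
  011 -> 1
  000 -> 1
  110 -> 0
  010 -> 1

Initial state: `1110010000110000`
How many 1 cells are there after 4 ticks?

12

1101111111101111
1001111111001111
0111111110111111
0111111100111110
count of 1: 12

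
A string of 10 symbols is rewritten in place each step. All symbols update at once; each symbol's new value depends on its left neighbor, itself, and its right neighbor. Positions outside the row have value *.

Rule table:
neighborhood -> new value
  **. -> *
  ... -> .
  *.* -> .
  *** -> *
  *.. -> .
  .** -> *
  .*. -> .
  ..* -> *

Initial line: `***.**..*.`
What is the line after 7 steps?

***.**.***

***.**.*..
***.**...*
***.**..**
***.**.***
***.**.***  (fixed point — unchanged through step 7)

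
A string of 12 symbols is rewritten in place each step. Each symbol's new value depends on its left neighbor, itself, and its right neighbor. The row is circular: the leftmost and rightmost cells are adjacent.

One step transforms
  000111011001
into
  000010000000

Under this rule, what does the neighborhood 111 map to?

1

At position 4 the neighborhood is 111; the next row has 1 there.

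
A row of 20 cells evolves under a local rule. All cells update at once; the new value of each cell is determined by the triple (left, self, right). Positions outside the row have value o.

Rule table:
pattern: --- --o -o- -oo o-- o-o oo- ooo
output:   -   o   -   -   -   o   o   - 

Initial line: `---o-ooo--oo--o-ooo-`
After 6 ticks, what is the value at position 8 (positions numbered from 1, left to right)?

--o-o--o-o-o-o-o--oo
-o-o--o-o-o-o-o--o--
o-o--o-o-o-o-o--o--o
oo--o-o-o-o-o--o--o-
-o-o-o-o-o-o--o--o-o
o-o-o-o-o-o--o--o-o-
position 8 holds -

-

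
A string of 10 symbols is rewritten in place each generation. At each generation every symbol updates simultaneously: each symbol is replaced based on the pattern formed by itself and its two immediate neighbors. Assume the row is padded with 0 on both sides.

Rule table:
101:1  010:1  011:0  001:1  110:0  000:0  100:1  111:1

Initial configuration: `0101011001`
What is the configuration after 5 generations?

1111100111
0111011010
1010100111
1111111010
0111110111

0111110111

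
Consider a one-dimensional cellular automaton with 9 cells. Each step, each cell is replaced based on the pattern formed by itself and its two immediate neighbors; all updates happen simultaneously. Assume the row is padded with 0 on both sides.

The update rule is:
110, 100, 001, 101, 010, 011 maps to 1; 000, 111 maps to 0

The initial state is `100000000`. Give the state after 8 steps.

100111111

110000000
111000000
101100000
111110000
100011000
110111100
111100110
100111111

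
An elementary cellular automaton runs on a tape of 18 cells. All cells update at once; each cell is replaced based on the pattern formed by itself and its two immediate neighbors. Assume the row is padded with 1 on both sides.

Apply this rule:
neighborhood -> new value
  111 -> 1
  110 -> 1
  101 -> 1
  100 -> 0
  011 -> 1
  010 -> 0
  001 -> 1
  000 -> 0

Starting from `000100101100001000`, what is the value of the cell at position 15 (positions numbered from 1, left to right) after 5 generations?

1

001001011100010001
010010111100100011
100101111101000111
101011111110001111
110111111110011111
position 15 holds 1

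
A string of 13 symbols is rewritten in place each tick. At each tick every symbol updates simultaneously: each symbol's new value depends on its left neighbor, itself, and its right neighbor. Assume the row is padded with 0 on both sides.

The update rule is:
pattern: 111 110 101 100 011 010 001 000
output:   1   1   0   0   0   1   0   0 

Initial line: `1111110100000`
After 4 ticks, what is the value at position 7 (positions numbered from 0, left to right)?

tick 1: 0111110100000
tick 2: 0011110100000
tick 3: 0001110100000
tick 4: 0000110100000
position 7 holds 1

1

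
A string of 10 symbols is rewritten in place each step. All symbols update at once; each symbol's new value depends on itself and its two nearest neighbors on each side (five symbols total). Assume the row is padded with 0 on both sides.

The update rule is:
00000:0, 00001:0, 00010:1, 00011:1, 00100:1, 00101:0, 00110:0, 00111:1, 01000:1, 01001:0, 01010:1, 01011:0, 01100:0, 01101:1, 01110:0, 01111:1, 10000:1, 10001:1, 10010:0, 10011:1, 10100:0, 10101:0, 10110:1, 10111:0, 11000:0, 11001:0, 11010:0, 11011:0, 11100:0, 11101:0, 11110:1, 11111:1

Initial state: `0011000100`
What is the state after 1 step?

0100011111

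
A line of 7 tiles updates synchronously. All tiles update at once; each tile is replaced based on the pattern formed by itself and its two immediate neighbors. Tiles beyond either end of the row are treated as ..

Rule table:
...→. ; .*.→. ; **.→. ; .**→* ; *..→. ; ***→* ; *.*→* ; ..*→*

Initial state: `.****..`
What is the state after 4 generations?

****...
***....
**.....
*......

*......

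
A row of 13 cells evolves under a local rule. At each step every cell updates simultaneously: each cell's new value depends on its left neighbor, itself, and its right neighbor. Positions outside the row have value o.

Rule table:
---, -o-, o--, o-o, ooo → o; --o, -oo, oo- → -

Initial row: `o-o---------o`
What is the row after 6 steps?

-oooooooooo--
o-oooooooo-o-
-o-oooooo-ooo
ooo-oooo-o-oo
oo-o-oo-ooo-o
o-ooo--o-o-o-

o-ooo--o-o-o-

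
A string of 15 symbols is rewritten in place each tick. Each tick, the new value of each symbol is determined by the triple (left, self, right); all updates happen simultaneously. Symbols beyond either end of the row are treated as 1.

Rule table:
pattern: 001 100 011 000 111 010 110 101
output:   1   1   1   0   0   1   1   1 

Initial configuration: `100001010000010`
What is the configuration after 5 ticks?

110011111000111
011110001101100
110011011111111
011111110000000
110000011000001

110000011000001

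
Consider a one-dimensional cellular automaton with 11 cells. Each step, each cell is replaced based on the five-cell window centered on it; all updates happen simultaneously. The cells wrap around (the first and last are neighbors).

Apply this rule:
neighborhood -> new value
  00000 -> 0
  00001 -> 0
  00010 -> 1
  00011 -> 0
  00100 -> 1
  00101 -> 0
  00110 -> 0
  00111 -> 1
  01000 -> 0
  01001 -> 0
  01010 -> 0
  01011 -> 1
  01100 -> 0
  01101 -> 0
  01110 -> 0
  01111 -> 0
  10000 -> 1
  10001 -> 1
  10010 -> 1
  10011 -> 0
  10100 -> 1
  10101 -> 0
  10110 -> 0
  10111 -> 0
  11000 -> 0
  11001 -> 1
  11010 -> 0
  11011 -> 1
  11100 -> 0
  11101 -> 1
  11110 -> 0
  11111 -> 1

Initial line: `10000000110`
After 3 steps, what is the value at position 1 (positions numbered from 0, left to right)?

1

10100000000
00101000001
01001010011
position 1 holds 1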